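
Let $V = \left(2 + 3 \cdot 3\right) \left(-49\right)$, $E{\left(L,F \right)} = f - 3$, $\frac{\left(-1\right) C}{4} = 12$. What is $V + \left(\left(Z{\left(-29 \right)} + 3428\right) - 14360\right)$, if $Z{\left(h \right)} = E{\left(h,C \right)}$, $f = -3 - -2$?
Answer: $-11475$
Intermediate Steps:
$C = -48$ ($C = \left(-4\right) 12 = -48$)
$f = -1$ ($f = -3 + 2 = -1$)
$E{\left(L,F \right)} = -4$ ($E{\left(L,F \right)} = -1 - 3 = -4$)
$Z{\left(h \right)} = -4$
$V = -539$ ($V = \left(2 + 9\right) \left(-49\right) = 11 \left(-49\right) = -539$)
$V + \left(\left(Z{\left(-29 \right)} + 3428\right) - 14360\right) = -539 + \left(\left(-4 + 3428\right) - 14360\right) = -539 + \left(3424 - 14360\right) = -539 - 10936 = -11475$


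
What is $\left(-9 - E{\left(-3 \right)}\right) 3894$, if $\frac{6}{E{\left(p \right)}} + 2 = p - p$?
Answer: $-23364$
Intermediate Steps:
$E{\left(p \right)} = -3$ ($E{\left(p \right)} = \frac{6}{-2 + \left(p - p\right)} = \frac{6}{-2 + 0} = \frac{6}{-2} = 6 \left(- \frac{1}{2}\right) = -3$)
$\left(-9 - E{\left(-3 \right)}\right) 3894 = \left(-9 - -3\right) 3894 = \left(-9 + 3\right) 3894 = \left(-6\right) 3894 = -23364$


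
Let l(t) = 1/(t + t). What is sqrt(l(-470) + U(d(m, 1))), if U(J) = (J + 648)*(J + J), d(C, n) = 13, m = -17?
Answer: sqrt(3796387165)/470 ≈ 131.10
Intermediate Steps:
l(t) = 1/(2*t)
U(J) = 2*J*(648 + J) (U(J) = (648 + J)*(2*J) = 2*J*(648 + J))
sqrt(l(-470) + U(d(m, 1))) = sqrt((1/2)/(-470) + 2*13*(648 + 13)) = sqrt((1/2)*(-1/470) + 2*13*661) = sqrt(-1/940 + 17186) = sqrt(16154839/940) = sqrt(3796387165)/470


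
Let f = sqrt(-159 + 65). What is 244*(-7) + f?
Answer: -1708 + I*sqrt(94) ≈ -1708.0 + 9.6954*I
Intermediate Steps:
f = I*sqrt(94) (f = sqrt(-94) = I*sqrt(94) ≈ 9.6954*I)
244*(-7) + f = 244*(-7) + I*sqrt(94) = -1708 + I*sqrt(94)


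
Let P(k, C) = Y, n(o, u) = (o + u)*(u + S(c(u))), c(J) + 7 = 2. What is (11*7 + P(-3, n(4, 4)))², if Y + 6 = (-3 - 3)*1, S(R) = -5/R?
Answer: 4225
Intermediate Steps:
c(J) = -5 (c(J) = -7 + 2 = -5)
n(o, u) = (1 + u)*(o + u) (n(o, u) = (o + u)*(u - 5/(-5)) = (o + u)*(u - 5*(-⅕)) = (o + u)*(u + 1) = (o + u)*(1 + u) = (1 + u)*(o + u))
Y = -12 (Y = -6 + (-3 - 3)*1 = -6 - 6*1 = -6 - 6 = -12)
P(k, C) = -12
(11*7 + P(-3, n(4, 4)))² = (11*7 - 12)² = (77 - 12)² = 65² = 4225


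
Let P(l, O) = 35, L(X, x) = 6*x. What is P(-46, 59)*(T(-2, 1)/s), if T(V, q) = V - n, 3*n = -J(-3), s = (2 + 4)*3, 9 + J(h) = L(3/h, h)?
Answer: -385/18 ≈ -21.389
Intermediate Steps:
J(h) = -9 + 6*h
s = 18 (s = 6*3 = 18)
n = 9 (n = (-(-9 + 6*(-3)))/3 = (-(-9 - 18))/3 = (-1*(-27))/3 = (⅓)*27 = 9)
T(V, q) = -9 + V (T(V, q) = V - 1*9 = V - 9 = -9 + V)
P(-46, 59)*(T(-2, 1)/s) = 35*((-9 - 2)/18) = 35*(-11*1/18) = 35*(-11/18) = -385/18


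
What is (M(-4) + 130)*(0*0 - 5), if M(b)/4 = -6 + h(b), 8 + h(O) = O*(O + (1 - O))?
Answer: -290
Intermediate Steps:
h(O) = -8 + O (h(O) = -8 + O*(O + (1 - O)) = -8 + O*1 = -8 + O)
M(b) = -56 + 4*b (M(b) = 4*(-6 + (-8 + b)) = 4*(-14 + b) = -56 + 4*b)
(M(-4) + 130)*(0*0 - 5) = ((-56 + 4*(-4)) + 130)*(0*0 - 5) = ((-56 - 16) + 130)*(0 - 5) = (-72 + 130)*(-5) = 58*(-5) = -290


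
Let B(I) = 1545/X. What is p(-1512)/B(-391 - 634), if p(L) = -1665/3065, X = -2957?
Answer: 328227/315695 ≈ 1.0397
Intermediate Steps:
p(L) = -333/613 (p(L) = -1665*1/3065 = -333/613)
B(I) = -1545/2957 (B(I) = 1545/(-2957) = 1545*(-1/2957) = -1545/2957)
p(-1512)/B(-391 - 634) = -333/(613*(-1545/2957)) = -333/613*(-2957/1545) = 328227/315695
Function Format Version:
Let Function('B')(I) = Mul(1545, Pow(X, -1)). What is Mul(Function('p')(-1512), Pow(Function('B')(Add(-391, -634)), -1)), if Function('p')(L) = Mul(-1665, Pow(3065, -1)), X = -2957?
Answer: Rational(328227, 315695) ≈ 1.0397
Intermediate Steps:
Function('p')(L) = Rational(-333, 613) (Function('p')(L) = Mul(-1665, Rational(1, 3065)) = Rational(-333, 613))
Function('B')(I) = Rational(-1545, 2957) (Function('B')(I) = Mul(1545, Pow(-2957, -1)) = Mul(1545, Rational(-1, 2957)) = Rational(-1545, 2957))
Mul(Function('p')(-1512), Pow(Function('B')(Add(-391, -634)), -1)) = Mul(Rational(-333, 613), Pow(Rational(-1545, 2957), -1)) = Mul(Rational(-333, 613), Rational(-2957, 1545)) = Rational(328227, 315695)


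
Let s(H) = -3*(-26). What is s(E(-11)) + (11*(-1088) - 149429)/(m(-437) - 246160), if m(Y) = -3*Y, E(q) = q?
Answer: 19259619/244849 ≈ 78.659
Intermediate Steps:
m(Y) = -3*Y
s(H) = 78
s(E(-11)) + (11*(-1088) - 149429)/(m(-437) - 246160) = 78 + (11*(-1088) - 149429)/(-3*(-437) - 246160) = 78 + (-11968 - 149429)/(1311 - 246160) = 78 - 161397/(-244849) = 78 - 161397*(-1/244849) = 78 + 161397/244849 = 19259619/244849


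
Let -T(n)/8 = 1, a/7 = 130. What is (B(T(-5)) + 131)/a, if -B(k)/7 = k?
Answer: 187/910 ≈ 0.20549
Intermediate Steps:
a = 910 (a = 7*130 = 910)
T(n) = -8 (T(n) = -8*1 = -8)
B(k) = -7*k
(B(T(-5)) + 131)/a = (-7*(-8) + 131)/910 = (56 + 131)/910 = (1/910)*187 = 187/910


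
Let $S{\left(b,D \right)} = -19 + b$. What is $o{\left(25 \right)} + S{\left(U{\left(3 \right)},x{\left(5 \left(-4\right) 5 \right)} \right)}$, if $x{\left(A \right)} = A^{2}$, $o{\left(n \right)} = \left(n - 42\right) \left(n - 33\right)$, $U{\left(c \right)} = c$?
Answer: $120$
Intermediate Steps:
$o{\left(n \right)} = \left(-42 + n\right) \left(-33 + n\right)$
$o{\left(25 \right)} + S{\left(U{\left(3 \right)},x{\left(5 \left(-4\right) 5 \right)} \right)} = \left(1386 + 25^{2} - 1875\right) + \left(-19 + 3\right) = \left(1386 + 625 - 1875\right) - 16 = 136 - 16 = 120$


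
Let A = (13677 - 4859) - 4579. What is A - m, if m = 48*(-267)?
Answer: 17055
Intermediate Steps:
m = -12816
A = 4239 (A = 8818 - 4579 = 4239)
A - m = 4239 - 1*(-12816) = 4239 + 12816 = 17055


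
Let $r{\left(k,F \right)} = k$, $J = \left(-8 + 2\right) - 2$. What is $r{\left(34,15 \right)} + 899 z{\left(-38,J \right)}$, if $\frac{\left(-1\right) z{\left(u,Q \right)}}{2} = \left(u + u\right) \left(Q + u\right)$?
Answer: $-6285774$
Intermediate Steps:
$J = -8$ ($J = -6 - 2 = -8$)
$z{\left(u,Q \right)} = - 4 u \left(Q + u\right)$ ($z{\left(u,Q \right)} = - 2 \left(u + u\right) \left(Q + u\right) = - 2 \cdot 2 u \left(Q + u\right) = - 4 u \left(Q + u\right)$)
$r{\left(34,15 \right)} + 899 z{\left(-38,J \right)} = 34 + 899 \left(\left(-4\right) \left(-38\right) \left(-8 - 38\right)\right) = 34 + 899 \left(\left(-4\right) \left(-38\right) \left(-46\right)\right) = 34 + 899 \left(-6992\right) = 34 - 6285808 = -6285774$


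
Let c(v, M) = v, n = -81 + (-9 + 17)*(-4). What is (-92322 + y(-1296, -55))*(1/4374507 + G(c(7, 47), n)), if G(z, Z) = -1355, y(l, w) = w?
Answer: 547560693810968/4374507 ≈ 1.2517e+8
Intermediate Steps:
n = -113 (n = -81 + 8*(-4) = -81 - 32 = -113)
(-92322 + y(-1296, -55))*(1/4374507 + G(c(7, 47), n)) = (-92322 - 55)*(1/4374507 - 1355) = -92377*(1/4374507 - 1355) = -92377*(-5927456984/4374507) = 547560693810968/4374507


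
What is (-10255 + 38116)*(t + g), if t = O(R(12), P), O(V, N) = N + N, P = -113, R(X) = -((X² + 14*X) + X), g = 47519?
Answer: 1317630273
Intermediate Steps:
R(X) = -X² - 15*X (R(X) = -(X² + 15*X) = -X² - 15*X)
O(V, N) = 2*N
t = -226 (t = 2*(-113) = -226)
(-10255 + 38116)*(t + g) = (-10255 + 38116)*(-226 + 47519) = 27861*47293 = 1317630273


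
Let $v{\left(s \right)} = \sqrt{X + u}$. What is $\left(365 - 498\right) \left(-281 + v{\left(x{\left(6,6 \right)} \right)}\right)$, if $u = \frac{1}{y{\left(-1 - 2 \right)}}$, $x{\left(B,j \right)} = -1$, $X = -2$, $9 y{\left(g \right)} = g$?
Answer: $37373 - 133 i \sqrt{5} \approx 37373.0 - 297.4 i$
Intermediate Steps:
$y{\left(g \right)} = \frac{g}{9}$
$u = -3$ ($u = \frac{1}{\frac{1}{9} \left(-1 - 2\right)} = \frac{1}{\frac{1}{9} \left(-3\right)} = \frac{1}{- \frac{1}{3}} = -3$)
$v{\left(s \right)} = i \sqrt{5}$ ($v{\left(s \right)} = \sqrt{-2 - 3} = \sqrt{-5} = i \sqrt{5}$)
$\left(365 - 498\right) \left(-281 + v{\left(x{\left(6,6 \right)} \right)}\right) = \left(365 - 498\right) \left(-281 + i \sqrt{5}\right) = - 133 \left(-281 + i \sqrt{5}\right) = 37373 - 133 i \sqrt{5}$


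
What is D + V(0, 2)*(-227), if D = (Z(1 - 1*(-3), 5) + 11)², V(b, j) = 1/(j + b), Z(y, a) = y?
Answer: 223/2 ≈ 111.50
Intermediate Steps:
V(b, j) = 1/(b + j)
D = 225 (D = ((1 - 1*(-3)) + 11)² = ((1 + 3) + 11)² = (4 + 11)² = 15² = 225)
D + V(0, 2)*(-227) = 225 - 227/(0 + 2) = 225 - 227/2 = 223/2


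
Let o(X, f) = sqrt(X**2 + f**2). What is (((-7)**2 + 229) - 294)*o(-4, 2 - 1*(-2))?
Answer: -64*sqrt(2) ≈ -90.510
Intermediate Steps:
(((-7)**2 + 229) - 294)*o(-4, 2 - 1*(-2)) = (((-7)**2 + 229) - 294)*sqrt((-4)**2 + (2 - 1*(-2))**2) = ((49 + 229) - 294)*sqrt(16 + (2 + 2)**2) = (278 - 294)*sqrt(16 + 4**2) = -16*sqrt(16 + 16) = -64*sqrt(2)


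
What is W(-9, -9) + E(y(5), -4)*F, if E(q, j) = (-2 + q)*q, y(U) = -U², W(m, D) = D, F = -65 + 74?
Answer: 6066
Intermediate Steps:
F = 9
E(q, j) = q*(-2 + q)
W(-9, -9) + E(y(5), -4)*F = -9 + ((-1*5²)*(-2 - 1*5²))*9 = -9 + ((-1*25)*(-2 - 1*25))*9 = -9 - 25*(-2 - 25)*9 = -9 - 25*(-27)*9 = -9 + 675*9 = -9 + 6075 = 6066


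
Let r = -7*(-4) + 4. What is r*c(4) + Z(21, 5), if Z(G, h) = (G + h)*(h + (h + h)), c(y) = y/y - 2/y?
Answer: 406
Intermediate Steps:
c(y) = 1 - 2/y
r = 32 (r = 28 + 4 = 32)
Z(G, h) = 3*h*(G + h) (Z(G, h) = (G + h)*(h + 2*h) = (G + h)*(3*h) = 3*h*(G + h))
r*c(4) + Z(21, 5) = 32*((-2 + 4)/4) + 3*5*(21 + 5) = 32*((¼)*2) + 3*5*26 = 32*(½) + 390 = 16 + 390 = 406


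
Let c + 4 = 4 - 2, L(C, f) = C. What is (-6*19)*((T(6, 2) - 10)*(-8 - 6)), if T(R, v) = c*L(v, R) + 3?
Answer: -17556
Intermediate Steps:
c = -2 (c = -4 + (4 - 2) = -4 + 2 = -2)
T(R, v) = 3 - 2*v (T(R, v) = -2*v + 3 = 3 - 2*v)
(-6*19)*((T(6, 2) - 10)*(-8 - 6)) = (-6*19)*(((3 - 2*2) - 10)*(-8 - 6)) = -114*((3 - 4) - 10)*(-14) = -114*(-1 - 10)*(-14) = -(-1254)*(-14) = -114*154 = -17556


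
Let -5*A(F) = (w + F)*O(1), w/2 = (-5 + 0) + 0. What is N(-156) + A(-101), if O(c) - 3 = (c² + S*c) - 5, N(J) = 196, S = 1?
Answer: 196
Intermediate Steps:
O(c) = -2 + c + c² (O(c) = 3 + ((c² + 1*c) - 5) = 3 + ((c² + c) - 5) = 3 + ((c + c²) - 5) = 3 + (-5 + c + c²) = -2 + c + c²)
w = -10 (w = 2*((-5 + 0) + 0) = 2*(-5 + 0) = 2*(-5) = -10)
A(F) = 0 (A(F) = -(-10 + F)*(-2 + 1 + 1²)/5 = -(-10 + F)*(-2 + 1 + 1)/5 = -(-10 + F)*0/5 = -⅕*0 = 0)
N(-156) + A(-101) = 196 + 0 = 196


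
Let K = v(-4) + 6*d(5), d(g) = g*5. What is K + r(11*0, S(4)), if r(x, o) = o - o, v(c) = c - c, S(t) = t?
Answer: 150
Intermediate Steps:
v(c) = 0
r(x, o) = 0
d(g) = 5*g
K = 150 (K = 0 + 6*(5*5) = 0 + 6*25 = 0 + 150 = 150)
K + r(11*0, S(4)) = 150 + 0 = 150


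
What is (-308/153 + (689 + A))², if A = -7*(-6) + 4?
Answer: 12576949609/23409 ≈ 5.3727e+5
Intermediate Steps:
A = 46 (A = 42 + 4 = 46)
(-308/153 + (689 + A))² = (-308/153 + (689 + 46))² = (-308*1/153 + 735)² = (-308/153 + 735)² = (112147/153)² = 12576949609/23409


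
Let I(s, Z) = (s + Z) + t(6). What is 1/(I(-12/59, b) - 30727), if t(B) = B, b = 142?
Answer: -59/1804173 ≈ -3.2702e-5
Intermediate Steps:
I(s, Z) = 6 + Z + s (I(s, Z) = (s + Z) + 6 = (Z + s) + 6 = 6 + Z + s)
1/(I(-12/59, b) - 30727) = 1/((6 + 142 - 12/59) - 30727) = 1/(8720/59 - 30727) = 1/(-1804173/59) = -59/1804173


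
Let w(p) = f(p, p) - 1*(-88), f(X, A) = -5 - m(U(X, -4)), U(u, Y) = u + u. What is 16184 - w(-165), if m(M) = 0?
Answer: 16101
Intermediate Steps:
U(u, Y) = 2*u
f(X, A) = -5 (f(X, A) = -5 - 1*0 = -5 + 0 = -5)
w(p) = 83 (w(p) = -5 - 1*(-88) = -5 + 88 = 83)
16184 - w(-165) = 16184 - 1*83 = 16184 - 83 = 16101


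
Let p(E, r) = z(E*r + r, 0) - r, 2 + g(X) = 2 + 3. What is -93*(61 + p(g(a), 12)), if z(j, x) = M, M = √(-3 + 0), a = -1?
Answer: -4557 - 93*I*√3 ≈ -4557.0 - 161.08*I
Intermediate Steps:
g(X) = 3 (g(X) = -2 + (2 + 3) = -2 + 5 = 3)
M = I*√3 (M = √(-3) = I*√3 ≈ 1.732*I)
z(j, x) = I*√3
p(E, r) = -r + I*√3 (p(E, r) = I*√3 - r = -r + I*√3)
-93*(61 + p(g(a), 12)) = -93*(61 + (-1*12 + I*√3)) = -93*(61 + (-12 + I*√3)) = -93*(49 + I*√3) = -4557 - 93*I*√3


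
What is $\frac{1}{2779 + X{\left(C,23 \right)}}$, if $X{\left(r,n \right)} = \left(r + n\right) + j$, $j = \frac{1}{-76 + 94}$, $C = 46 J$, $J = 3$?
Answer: $\frac{18}{52921} \approx 0.00034013$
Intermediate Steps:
$C = 138$ ($C = 46 \cdot 3 = 138$)
$j = \frac{1}{18} \approx 0.055556$
$X{\left(r,n \right)} = \frac{1}{18} + n + r$ ($X{\left(r,n \right)} = \left(r + n\right) + \frac{1}{18} = \left(n + r\right) + \frac{1}{18} = \frac{1}{18} + n + r$)
$\frac{1}{2779 + X{\left(C,23 \right)}} = \frac{1}{2779 + \left(\frac{1}{18} + 23 + 138\right)} = \frac{1}{2779 + \frac{2899}{18}} = \frac{1}{\frac{52921}{18}} = \frac{18}{52921}$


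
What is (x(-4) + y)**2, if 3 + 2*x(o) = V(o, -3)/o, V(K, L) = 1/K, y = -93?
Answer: 9138529/1024 ≈ 8924.3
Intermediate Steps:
x(o) = -3/2 + 1/(2*o**2) (x(o) = -3/2 + (1/(o*o))/2 = -3/2 + 1/(2*o**2))
(x(-4) + y)**2 = ((-3/2 + (1/2)/(-4)**2) - 93)**2 = ((-3/2 + (1/2)*(1/16)) - 93)**2 = ((-3/2 + 1/32) - 93)**2 = (-47/32 - 93)**2 = (-3023/32)**2 = 9138529/1024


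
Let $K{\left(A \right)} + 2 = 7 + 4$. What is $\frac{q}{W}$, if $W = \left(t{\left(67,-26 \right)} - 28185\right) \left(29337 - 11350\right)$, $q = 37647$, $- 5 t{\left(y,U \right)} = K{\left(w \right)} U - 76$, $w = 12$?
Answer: $- \frac{37647}{505848401} \approx -7.4424 \cdot 10^{-5}$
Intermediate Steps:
$K{\left(A \right)} = 9$ ($K{\left(A \right)} = -2 + \left(7 + 4\right) = -2 + 11 = 9$)
$t{\left(y,U \right)} = \frac{76}{5} - \frac{9 U}{5}$ ($t{\left(y,U \right)} = - \frac{9 U - 76}{5} = - \frac{-76 + 9 U}{5} = \frac{76}{5} - \frac{9 U}{5}$)
$W = -505848401$ ($W = \left(\left(\frac{76}{5} - - \frac{234}{5}\right) - 28185\right) \left(29337 - 11350\right) = \left(\left(\frac{76}{5} + \frac{234}{5}\right) - 28185\right) 17987 = \left(62 - 28185\right) 17987 = \left(-28123\right) 17987 = -505848401$)
$\frac{q}{W} = \frac{37647}{-505848401} = 37647 \left(- \frac{1}{505848401}\right) = - \frac{37647}{505848401}$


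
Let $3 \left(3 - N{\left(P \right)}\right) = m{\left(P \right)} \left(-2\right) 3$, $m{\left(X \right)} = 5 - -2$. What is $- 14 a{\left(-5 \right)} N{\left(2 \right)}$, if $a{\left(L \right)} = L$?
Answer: $1190$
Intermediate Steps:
$m{\left(X \right)} = 7$ ($m{\left(X \right)} = 5 + 2 = 7$)
$N{\left(P \right)} = 17$ ($N{\left(P \right)} = 3 - \frac{7 \left(-2\right) 3}{3} = 3 - \frac{\left(-14\right) 3}{3} = 3 - -14 = 3 + 14 = 17$)
$- 14 a{\left(-5 \right)} N{\left(2 \right)} = \left(-14\right) \left(-5\right) 17 = 70 \cdot 17 = 1190$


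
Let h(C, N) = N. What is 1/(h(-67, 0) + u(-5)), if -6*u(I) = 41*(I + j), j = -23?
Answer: 3/574 ≈ 0.0052265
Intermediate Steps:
u(I) = 943/6 - 41*I/6 (u(I) = -41*(I - 23)/6 = -41*(-23 + I)/6 = -(-943 + 41*I)/6 = 943/6 - 41*I/6)
1/(h(-67, 0) + u(-5)) = 1/(0 + (943/6 - 41/6*(-5))) = 1/(0 + (943/6 + 205/6)) = 1/(0 + 574/3) = 1/(574/3) = 3/574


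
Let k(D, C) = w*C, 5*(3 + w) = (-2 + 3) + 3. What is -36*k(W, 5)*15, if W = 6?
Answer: 5940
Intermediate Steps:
w = -11/5 (w = -3 + ((-2 + 3) + 3)/5 = -3 + (1 + 3)/5 = -3 + (⅕)*4 = -3 + ⅘ = -11/5 ≈ -2.2000)
k(D, C) = -11*C/5
-36*k(W, 5)*15 = -(-396)*5/5*15 = -36*(-11)*15 = 396*15 = 5940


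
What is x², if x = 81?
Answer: 6561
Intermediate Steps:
x² = 81² = 6561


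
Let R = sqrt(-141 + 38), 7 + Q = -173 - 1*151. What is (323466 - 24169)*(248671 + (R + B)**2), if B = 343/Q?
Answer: 8150897755263209/109561 - 205317742*I*sqrt(103)/331 ≈ 7.4396e+10 - 6.2953e+6*I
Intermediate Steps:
Q = -331 (Q = -7 + (-173 - 1*151) = -7 + (-173 - 151) = -7 - 324 = -331)
R = I*sqrt(103) (R = sqrt(-103) = I*sqrt(103) ≈ 10.149*I)
B = -343/331 (B = 343/(-331) = 343*(-1/331) = -343/331 ≈ -1.0363)
(323466 - 24169)*(248671 + (R + B)**2) = (323466 - 24169)*(248671 + (I*sqrt(103) - 343/331)**2) = 299297*(248671 + (-343/331 + I*sqrt(103))**2) = 74426484287 + 299297*(-343/331 + I*sqrt(103))**2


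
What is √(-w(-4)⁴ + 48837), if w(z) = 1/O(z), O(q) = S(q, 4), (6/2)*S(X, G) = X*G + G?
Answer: √12502271/16 ≈ 220.99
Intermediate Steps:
S(X, G) = G/3 + G*X/3 (S(X, G) = (X*G + G)/3 = (G*X + G)/3 = (G + G*X)/3 = G/3 + G*X/3)
O(q) = 4/3 + 4*q/3 (O(q) = (⅓)*4*(1 + q) = 4/3 + 4*q/3)
w(z) = 1/(4/3 + 4*z/3)
√(-w(-4)⁴ + 48837) = √(-(3/(4*(1 - 4)))⁴ + 48837) = √(-((¾)/(-3))⁴ + 48837) = √(-((¾)*(-⅓))⁴ + 48837) = √(-(-¼)⁴ + 48837) = √(-1*1/256 + 48837) = √(-1/256 + 48837) = √(12502271/256) = √12502271/16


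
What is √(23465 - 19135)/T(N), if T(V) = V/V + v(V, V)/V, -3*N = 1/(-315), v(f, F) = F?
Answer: √4330/2 ≈ 32.901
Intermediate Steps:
N = 1/945 (N = -⅓/(-315) = -⅓*(-1/315) = 1/945 ≈ 0.0010582)
T(V) = 2 (T(V) = V/V + V/V = 1 + 1 = 2)
√(23465 - 19135)/T(N) = √(23465 - 19135)/2 = √4330*(½) = √4330/2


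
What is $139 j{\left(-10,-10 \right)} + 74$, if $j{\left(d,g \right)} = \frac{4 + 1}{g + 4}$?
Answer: $- \frac{251}{6} \approx -41.833$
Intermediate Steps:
$j{\left(d,g \right)} = \frac{5}{4 + g}$
$139 j{\left(-10,-10 \right)} + 74 = 139 \frac{5}{4 - 10} + 74 = 139 \frac{5}{-6} + 74 = 139 \cdot 5 \left(- \frac{1}{6}\right) + 74 = 139 \left(- \frac{5}{6}\right) + 74 = - \frac{695}{6} + 74 = - \frac{251}{6}$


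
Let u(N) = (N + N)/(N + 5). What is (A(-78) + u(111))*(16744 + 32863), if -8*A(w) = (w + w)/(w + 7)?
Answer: 167423625/2059 ≈ 81313.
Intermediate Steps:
A(w) = -w/(4*(7 + w)) (A(w) = -(w + w)/(8*(w + 7)) = -2*w/(8*(7 + w)) = -w/(4*(7 + w)))
u(N) = 2*N/(5 + N) (u(N) = (2*N)/(5 + N) = 2*N/(5 + N))
(A(-78) + u(111))*(16744 + 32863) = (-1*(-78)/(28 + 4*(-78)) + 2*111/(5 + 111))*(16744 + 32863) = (-1*(-78)/(28 - 312) + 2*111/116)*49607 = (-1*(-78)/(-284) + 2*111*(1/116))*49607 = (-1*(-78)*(-1/284) + 111/58)*49607 = (-39/142 + 111/58)*49607 = (3375/2059)*49607 = 167423625/2059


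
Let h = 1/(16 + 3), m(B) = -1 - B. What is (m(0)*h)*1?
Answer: -1/19 ≈ -0.052632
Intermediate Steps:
h = 1/19 ≈ 0.052632
(m(0)*h)*1 = ((-1 - 1*0)*(1/19))*1 = ((-1 + 0)*(1/19))*1 = -1*1/19*1 = -1/19*1 = -1/19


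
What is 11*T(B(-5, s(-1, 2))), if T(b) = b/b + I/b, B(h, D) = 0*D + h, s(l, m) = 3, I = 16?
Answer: -121/5 ≈ -24.200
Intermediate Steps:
B(h, D) = h (B(h, D) = 0 + h = h)
T(b) = 1 + 16/b (T(b) = b/b + 16/b = 1 + 16/b)
11*T(B(-5, s(-1, 2))) = 11*((16 - 5)/(-5)) = 11*(-1/5*11) = 11*(-11/5) = -121/5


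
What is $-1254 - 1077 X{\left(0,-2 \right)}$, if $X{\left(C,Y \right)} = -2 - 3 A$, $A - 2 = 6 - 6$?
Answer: $7362$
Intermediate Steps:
$A = 2$ ($A = 2 + \left(6 - 6\right) = 2 + 0 = 2$)
$X{\left(C,Y \right)} = -8$ ($X{\left(C,Y \right)} = -2 - 6 = -8$)
$-1254 - 1077 X{\left(0,-2 \right)} = -1254 - -8616 = -1254 + 8616 = 7362$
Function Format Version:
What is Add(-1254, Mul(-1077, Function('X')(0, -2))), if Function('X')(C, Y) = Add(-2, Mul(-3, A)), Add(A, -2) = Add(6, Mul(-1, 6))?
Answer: 7362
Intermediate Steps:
A = 2 (A = Add(2, Add(6, Mul(-1, 6))) = Add(2, Add(6, -6)) = Add(2, 0) = 2)
Function('X')(C, Y) = -8 (Function('X')(C, Y) = Add(-2, Mul(-3, 2)) = Add(-2, -6) = -8)
Add(-1254, Mul(-1077, Function('X')(0, -2))) = Add(-1254, Mul(-1077, -8)) = Add(-1254, 8616) = 7362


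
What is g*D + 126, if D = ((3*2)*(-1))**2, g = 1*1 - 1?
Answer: 126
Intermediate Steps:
g = 0 (g = 1 - 1 = 0)
D = 36 (D = (6*(-1))**2 = (-6)**2 = 36)
g*D + 126 = 0*36 + 126 = 0 + 126 = 126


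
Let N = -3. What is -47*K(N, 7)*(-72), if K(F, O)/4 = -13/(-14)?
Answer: 87984/7 ≈ 12569.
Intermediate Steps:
K(F, O) = 26/7 (K(F, O) = 4*(-13/(-14)) = 4*(-13*(-1/14)) = 4*(13/14) = 26/7)
-47*K(N, 7)*(-72) = -47*26/7*(-72) = -1222/7*(-72) = 87984/7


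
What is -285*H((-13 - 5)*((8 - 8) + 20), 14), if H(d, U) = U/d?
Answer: 133/12 ≈ 11.083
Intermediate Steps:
-285*H((-13 - 5)*((8 - 8) + 20), 14) = -3990/((-13 - 5)*((8 - 8) + 20)) = -3990/((-18*(0 + 20))) = -3990/((-18*20)) = -3990/(-360) = -3990*(-1)/360 = -285*(-7/180) = 133/12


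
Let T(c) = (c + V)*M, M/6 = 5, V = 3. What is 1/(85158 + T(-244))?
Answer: 1/77928 ≈ 1.2832e-5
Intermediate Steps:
M = 30 (M = 6*5 = 30)
T(c) = 90 + 30*c (T(c) = (c + 3)*30 = (3 + c)*30 = 90 + 30*c)
1/(85158 + T(-244)) = 1/(85158 + (90 + 30*(-244))) = 1/(85158 + (90 - 7320)) = 1/(85158 - 7230) = 1/77928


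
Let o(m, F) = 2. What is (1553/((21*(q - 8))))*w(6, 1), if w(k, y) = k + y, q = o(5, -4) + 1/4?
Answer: -6212/69 ≈ -90.029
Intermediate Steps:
q = 9/4 (q = 2 + 1/4 = 9/4 ≈ 2.2500)
(1553/((21*(q - 8))))*w(6, 1) = (1553/((21*(9/4 - 8))))*(6 + 1) = (1553/((21*(-23/4))))*7 = (1553/(-483/4))*7 = (1553*(-4/483))*7 = -6212/483*7 = -6212/69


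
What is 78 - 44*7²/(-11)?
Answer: 274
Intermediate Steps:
78 - 44*7²/(-11) = 78 - 2156*(-1)/11 = 78 - 44*(-49/11) = 78 + 196 = 274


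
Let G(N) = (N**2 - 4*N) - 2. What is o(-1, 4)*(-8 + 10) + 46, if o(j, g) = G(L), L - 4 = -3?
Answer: 36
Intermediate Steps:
L = 1 (L = 4 - 3 = 1)
G(N) = -2 + N**2 - 4*N
o(j, g) = -5 (o(j, g) = -2 + 1**2 - 4*1 = -2 + 1 - 4 = -5)
o(-1, 4)*(-8 + 10) + 46 = -5*(-8 + 10) + 46 = -5*2 + 46 = -10 + 46 = 36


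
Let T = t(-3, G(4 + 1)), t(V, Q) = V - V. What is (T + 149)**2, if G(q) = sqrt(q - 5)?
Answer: 22201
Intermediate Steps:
G(q) = sqrt(-5 + q)
t(V, Q) = 0
T = 0
(T + 149)**2 = (0 + 149)**2 = 149**2 = 22201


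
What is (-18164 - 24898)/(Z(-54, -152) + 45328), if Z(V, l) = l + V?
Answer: -21531/22561 ≈ -0.95435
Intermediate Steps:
Z(V, l) = V + l
(-18164 - 24898)/(Z(-54, -152) + 45328) = (-18164 - 24898)/((-54 - 152) + 45328) = -43062/(-206 + 45328) = -43062/45122 = -43062*1/45122 = -21531/22561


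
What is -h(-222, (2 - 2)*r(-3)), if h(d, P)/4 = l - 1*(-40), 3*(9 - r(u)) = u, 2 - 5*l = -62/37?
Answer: -30144/185 ≈ -162.94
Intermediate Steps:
l = 136/185 (l = 2/5 - (-62)/(5*37) = 2/5 - 1/5*(-62/37) = 2/5 + 62/185 = 136/185 ≈ 0.73514)
r(u) = 9 - u/3
h(d, P) = 30144/185 (h(d, P) = 4*(136/185 - 1*(-40)) = 4*(136/185 + 40) = 4*(7536/185) = 30144/185)
-h(-222, (2 - 2)*r(-3)) = -1*30144/185 = -30144/185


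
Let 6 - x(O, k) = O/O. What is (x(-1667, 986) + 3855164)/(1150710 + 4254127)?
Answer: 3855169/5404837 ≈ 0.71328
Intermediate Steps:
x(O, k) = 5 (x(O, k) = 6 - O/O = 6 - 1*1 = 6 - 1 = 5)
(x(-1667, 986) + 3855164)/(1150710 + 4254127) = (5 + 3855164)/(1150710 + 4254127) = 3855169/5404837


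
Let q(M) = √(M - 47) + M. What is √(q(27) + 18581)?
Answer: √(18608 + 2*I*√5) ≈ 136.41 + 0.016*I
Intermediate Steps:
q(M) = M + √(-47 + M) (q(M) = √(-47 + M) + M = M + √(-47 + M))
√(q(27) + 18581) = √((27 + √(-47 + 27)) + 18581) = √((27 + √(-20)) + 18581) = √((27 + 2*I*√5) + 18581) = √(18608 + 2*I*√5)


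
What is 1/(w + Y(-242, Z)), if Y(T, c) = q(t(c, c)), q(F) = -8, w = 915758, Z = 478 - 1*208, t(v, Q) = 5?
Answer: 1/915750 ≈ 1.0920e-6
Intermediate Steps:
Z = 270 (Z = 478 - 208 = 270)
Y(T, c) = -8
1/(w + Y(-242, Z)) = 1/(915758 - 8) = 1/915750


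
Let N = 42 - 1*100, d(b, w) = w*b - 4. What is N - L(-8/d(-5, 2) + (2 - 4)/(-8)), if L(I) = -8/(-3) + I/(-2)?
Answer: -10123/168 ≈ -60.256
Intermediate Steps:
d(b, w) = -4 + b*w (d(b, w) = b*w - 4 = -4 + b*w)
N = -58 (N = 42 - 100 = -58)
L(I) = 8/3 - I/2 (L(I) = -8*(-⅓) + I*(-½) = 8/3 - I/2)
N - L(-8/d(-5, 2) + (2 - 4)/(-8)) = -58 - (8/3 - (-8/(-4 - 5*2) + (2 - 4)/(-8))/2) = -58 - (8/3 - (-8/(-4 - 10) - 2*(-⅛))/2) = -58 - (8/3 - (-8/(-14) + ¼)/2) = -58 - (8/3 - (-8*(-1/14) + ¼)/2) = -58 - (8/3 - (4/7 + ¼)/2) = -58 - (8/3 - ½*23/28) = -58 - (8/3 - 23/56) = -58 - 1*379/168 = -58 - 379/168 = -10123/168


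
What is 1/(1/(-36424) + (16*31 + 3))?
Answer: 36424/18175575 ≈ 0.0020040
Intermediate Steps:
1/(1/(-36424) + (16*31 + 3)) = 1/(-1/36424 + (496 + 3)) = 1/(-1/36424 + 499) = 1/(18175575/36424) = 36424/18175575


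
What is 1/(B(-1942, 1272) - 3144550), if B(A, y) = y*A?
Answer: -1/5614774 ≈ -1.7810e-7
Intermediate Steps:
B(A, y) = A*y
1/(B(-1942, 1272) - 3144550) = 1/(-1942*1272 - 3144550) = 1/(-2470224 - 3144550) = 1/(-5614774) = -1/5614774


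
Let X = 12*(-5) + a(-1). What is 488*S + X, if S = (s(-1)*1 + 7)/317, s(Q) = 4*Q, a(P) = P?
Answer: -17873/317 ≈ -56.382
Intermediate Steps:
X = -61 (X = 12*(-5) - 1 = -60 - 1 = -61)
S = 3/317 (S = ((4*(-1))*1 + 7)/317 = (-4*1 + 7)*(1/317) = (-4 + 7)*(1/317) = 3*(1/317) = 3/317 ≈ 0.0094637)
488*S + X = 488*(3/317) - 61 = 1464/317 - 61 = -17873/317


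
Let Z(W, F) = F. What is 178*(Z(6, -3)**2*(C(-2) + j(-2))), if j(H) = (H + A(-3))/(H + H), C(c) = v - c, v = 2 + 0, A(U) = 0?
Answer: 7209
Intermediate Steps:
v = 2
C(c) = 2 - c
j(H) = 1/2 (j(H) = (H + 0)/(H + H) = H/((2*H)) = H*(1/(2*H)) = 1/2)
178*(Z(6, -3)**2*(C(-2) + j(-2))) = 178*((-3)**2*((2 - 1*(-2)) + 1/2)) = 178*(9*((2 + 2) + 1/2)) = 178*(9*(4 + 1/2)) = 178*(9*(9/2)) = 178*(81/2) = 7209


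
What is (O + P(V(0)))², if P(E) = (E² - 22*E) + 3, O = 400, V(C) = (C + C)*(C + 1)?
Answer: 162409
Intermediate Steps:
V(C) = 2*C*(1 + C) (V(C) = (2*C)*(1 + C) = 2*C*(1 + C))
P(E) = 3 + E² - 22*E
(O + P(V(0)))² = (400 + (3 + (2*0*(1 + 0))² - 44*0*(1 + 0)))² = (400 + (3 + (2*0*1)² - 44*0))² = (400 + (3 + 0² - 22*0))² = (400 + (3 + 0 + 0))² = (400 + 3)² = 403² = 162409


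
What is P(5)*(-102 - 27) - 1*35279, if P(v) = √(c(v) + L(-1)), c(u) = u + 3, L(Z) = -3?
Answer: -35279 - 129*√5 ≈ -35567.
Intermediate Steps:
c(u) = 3 + u
P(v) = √v (P(v) = √((3 + v) - 3) = √v)
P(5)*(-102 - 27) - 1*35279 = √5*(-102 - 27) - 1*35279 = √5*(-129) - 35279 = -129*√5 - 35279 = -35279 - 129*√5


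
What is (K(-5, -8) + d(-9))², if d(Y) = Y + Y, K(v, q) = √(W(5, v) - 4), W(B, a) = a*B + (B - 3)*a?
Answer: (18 - I*√39)² ≈ 285.0 - 224.82*I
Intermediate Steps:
W(B, a) = B*a + a*(-3 + B) (W(B, a) = B*a + (-3 + B)*a = B*a + a*(-3 + B))
K(v, q) = √(-4 + 7*v) (K(v, q) = √(v*(-3 + 2*5) - 4) = √(v*(-3 + 10) - 4) = √(v*7 - 4) = √(7*v - 4) = √(-4 + 7*v))
d(Y) = 2*Y
(K(-5, -8) + d(-9))² = (√(-4 + 7*(-5)) + 2*(-9))² = (√(-4 - 35) - 18)² = (√(-39) - 18)² = (I*√39 - 18)² = (-18 + I*√39)²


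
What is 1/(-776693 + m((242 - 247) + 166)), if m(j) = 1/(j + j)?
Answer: -322/250095145 ≈ -1.2875e-6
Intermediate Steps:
m(j) = 1/(2*j)
1/(-776693 + m((242 - 247) + 166)) = 1/(-776693 + 1/(2*((242 - 247) + 166))) = 1/(-776693 + 1/(2*(-5 + 166))) = 1/(-776693 + (1/2)/161) = 1/(-776693 + (1/2)*(1/161)) = 1/(-776693 + 1/322) = 1/(-250095145/322) = -322/250095145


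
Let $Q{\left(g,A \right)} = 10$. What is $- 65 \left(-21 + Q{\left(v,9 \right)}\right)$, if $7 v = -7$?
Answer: $715$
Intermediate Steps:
$v = -1$ ($v = \frac{1}{7} \left(-7\right) = -1$)
$- 65 \left(-21 + Q{\left(v,9 \right)}\right) = - 65 \left(-21 + 10\right) = \left(-65\right) \left(-11\right) = 715$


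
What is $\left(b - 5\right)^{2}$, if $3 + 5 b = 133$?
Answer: $441$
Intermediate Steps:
$b = 26$ ($b = - \frac{3}{5} + \frac{1}{5} \cdot 133 = - \frac{3}{5} + \frac{133}{5} = 26$)
$\left(b - 5\right)^{2} = \left(26 - 5\right)^{2} = 21^{2} = 441$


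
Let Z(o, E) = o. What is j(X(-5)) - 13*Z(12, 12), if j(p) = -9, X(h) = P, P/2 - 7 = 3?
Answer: -165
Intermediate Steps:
P = 20 (P = 14 + 2*3 = 14 + 6 = 20)
X(h) = 20
j(X(-5)) - 13*Z(12, 12) = -9 - 13*12 = -9 - 156 = -165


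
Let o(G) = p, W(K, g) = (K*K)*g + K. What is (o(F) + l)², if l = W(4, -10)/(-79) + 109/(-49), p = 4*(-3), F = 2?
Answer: 2248561561/14984641 ≈ 150.06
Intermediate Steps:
W(K, g) = K + g*K² (W(K, g) = K²*g + K = g*K² + K = K + g*K²)
p = -12
l = -967/3871 (l = (4*(1 + 4*(-10)))/(-79) + 109/(-49) = (4*(1 - 40))*(-1/79) + 109*(-1/49) = (4*(-39))*(-1/79) - 109/49 = -156*(-1/79) - 109/49 = 156/79 - 109/49 = -967/3871 ≈ -0.24981)
o(G) = -12
(o(F) + l)² = (-12 - 967/3871)² = (-47419/3871)² = 2248561561/14984641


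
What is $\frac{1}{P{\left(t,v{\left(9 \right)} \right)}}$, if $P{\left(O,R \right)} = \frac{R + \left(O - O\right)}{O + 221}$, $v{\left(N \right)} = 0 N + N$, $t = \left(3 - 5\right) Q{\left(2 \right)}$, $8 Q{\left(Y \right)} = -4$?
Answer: $\frac{74}{3} \approx 24.667$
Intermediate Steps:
$Q{\left(Y \right)} = - \frac{1}{2}$ ($Q{\left(Y \right)} = \frac{1}{8} \left(-4\right) = - \frac{1}{2}$)
$t = 1$ ($t = \left(3 - 5\right) \left(- \frac{1}{2}\right) = \left(-2\right) \left(- \frac{1}{2}\right) = 1$)
$v{\left(N \right)} = N$ ($v{\left(N \right)} = 0 + N = N$)
$P{\left(O,R \right)} = \frac{R}{221 + O}$ ($P{\left(O,R \right)} = \frac{R + 0}{221 + O} = \frac{R}{221 + O}$)
$\frac{1}{P{\left(t,v{\left(9 \right)} \right)}} = \frac{1}{9 \frac{1}{221 + 1}} = \frac{1}{9 \cdot \frac{1}{222}} = \frac{1}{\frac{3}{74}} = \frac{74}{3}$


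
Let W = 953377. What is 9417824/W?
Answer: 9417824/953377 ≈ 9.8784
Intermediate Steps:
9417824/W = 9417824/953377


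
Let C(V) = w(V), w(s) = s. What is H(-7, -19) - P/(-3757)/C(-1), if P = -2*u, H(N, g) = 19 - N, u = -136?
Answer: 5730/221 ≈ 25.928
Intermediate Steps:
C(V) = V
P = 272 (P = -2*(-136) = 272)
H(-7, -19) - P/(-3757)/C(-1) = (19 - 1*(-7)) - 272/(-3757)/(-1) = (19 + 7) - 272*(-1/3757)*(-1) = 26 - (-16)*(-1)/221 = 26 - 1*16/221 = 26 - 16/221 = 5730/221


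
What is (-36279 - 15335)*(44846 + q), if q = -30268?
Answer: -752428892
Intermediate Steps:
(-36279 - 15335)*(44846 + q) = (-36279 - 15335)*(44846 - 30268) = -51614*14578 = -752428892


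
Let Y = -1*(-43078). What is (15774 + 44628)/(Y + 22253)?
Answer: 20134/21777 ≈ 0.92455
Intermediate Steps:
Y = 43078
(15774 + 44628)/(Y + 22253) = (15774 + 44628)/(43078 + 22253) = 60402/65331 = 60402*(1/65331) = 20134/21777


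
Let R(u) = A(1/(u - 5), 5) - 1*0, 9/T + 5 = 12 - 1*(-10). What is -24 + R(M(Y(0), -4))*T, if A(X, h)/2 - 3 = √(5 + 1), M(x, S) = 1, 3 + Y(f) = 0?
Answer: -354/17 + 18*√6/17 ≈ -18.230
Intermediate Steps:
Y(f) = -3 (Y(f) = -3 + 0 = -3)
T = 9/17 (T = 9/(-5 + (12 - 1*(-10))) = 9/(-5 + (12 + 10)) = 9/(-5 + 22) = 9/17 ≈ 0.52941)
A(X, h) = 6 + 2*√6 (A(X, h) = 6 + 2*√(5 + 1) = 6 + 2*√6)
R(u) = 6 + 2*√6 (R(u) = (6 + 2*√6) - 1*0 = (6 + 2*√6) + 0 = 6 + 2*√6)
-24 + R(M(Y(0), -4))*T = -24 + (6 + 2*√6)*(9/17) = -24 + (54/17 + 18*√6/17) = -354/17 + 18*√6/17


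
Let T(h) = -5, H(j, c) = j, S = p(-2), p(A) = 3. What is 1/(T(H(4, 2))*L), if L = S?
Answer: -1/15 ≈ -0.066667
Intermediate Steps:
S = 3
L = 3
1/(T(H(4, 2))*L) = 1/(-5*3) = 1/(-15) = -1/15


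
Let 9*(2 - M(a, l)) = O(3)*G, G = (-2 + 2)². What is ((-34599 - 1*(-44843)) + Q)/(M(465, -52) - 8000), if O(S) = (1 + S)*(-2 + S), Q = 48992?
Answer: -29618/3999 ≈ -7.4063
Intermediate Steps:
G = 0 (G = 0² = 0)
M(a, l) = 2 (M(a, l) = 2 - (-2 + 3² - 1*3)*0/9 = 2 - (-2 + 9 - 3)*0/9 = 2 - 4*0/9 = 2 - ⅑*0 = 2 + 0 = 2)
((-34599 - 1*(-44843)) + Q)/(M(465, -52) - 8000) = ((-34599 - 1*(-44843)) + 48992)/(2 - 8000) = ((-34599 + 44843) + 48992)/(-7998) = (10244 + 48992)*(-1/7998) = 59236*(-1/7998) = -29618/3999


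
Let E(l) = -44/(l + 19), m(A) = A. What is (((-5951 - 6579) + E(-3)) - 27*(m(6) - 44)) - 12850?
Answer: -97427/4 ≈ -24357.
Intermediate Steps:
E(l) = -44/(19 + l)
(((-5951 - 6579) + E(-3)) - 27*(m(6) - 44)) - 12850 = (((-5951 - 6579) - 44/(19 - 3)) - 27*(6 - 44)) - 12850 = ((-12530 - 44/16) - 27*(-38)) - 12850 = ((-12530 - 44*1/16) + 1026) - 12850 = ((-12530 - 11/4) + 1026) - 12850 = (-50131/4 + 1026) - 12850 = -46027/4 - 12850 = -97427/4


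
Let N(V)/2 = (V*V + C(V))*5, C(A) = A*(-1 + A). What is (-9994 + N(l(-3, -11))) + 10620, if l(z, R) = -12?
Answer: 3626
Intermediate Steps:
N(V) = 10*V**2 + 10*V*(-1 + V) (N(V) = 2*((V*V + V*(-1 + V))*5) = 2*((V**2 + V*(-1 + V))*5) = 2*(5*V**2 + 5*V*(-1 + V)) = 10*V**2 + 10*V*(-1 + V))
(-9994 + N(l(-3, -11))) + 10620 = (-9994 + 10*(-12)*(-1 + 2*(-12))) + 10620 = (-9994 + 10*(-12)*(-1 - 24)) + 10620 = (-9994 + 10*(-12)*(-25)) + 10620 = (-9994 + 3000) + 10620 = -6994 + 10620 = 3626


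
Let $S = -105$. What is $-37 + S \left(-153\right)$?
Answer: $16028$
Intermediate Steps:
$-37 + S \left(-153\right) = -37 - -16065 = -37 + 16065 = 16028$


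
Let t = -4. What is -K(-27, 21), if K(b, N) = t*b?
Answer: -108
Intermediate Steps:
K(b, N) = -4*b
-K(-27, 21) = -(-4)*(-27) = -1*108 = -108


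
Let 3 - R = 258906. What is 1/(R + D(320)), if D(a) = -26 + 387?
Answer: -1/258542 ≈ -3.8678e-6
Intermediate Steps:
D(a) = 361
R = -258903 (R = 3 - 1*258906 = 3 - 258906 = -258903)
1/(R + D(320)) = 1/(-258903 + 361) = 1/(-258542) = -1/258542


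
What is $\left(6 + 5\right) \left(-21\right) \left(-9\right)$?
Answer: $2079$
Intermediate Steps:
$\left(6 + 5\right) \left(-21\right) \left(-9\right) = 11 \left(-21\right) \left(-9\right) = \left(-231\right) \left(-9\right) = 2079$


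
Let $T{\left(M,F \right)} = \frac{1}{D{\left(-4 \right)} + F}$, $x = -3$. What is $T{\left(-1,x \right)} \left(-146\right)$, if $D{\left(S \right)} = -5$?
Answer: $\frac{73}{4} \approx 18.25$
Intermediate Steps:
$T{\left(M,F \right)} = \frac{1}{-5 + F}$
$T{\left(-1,x \right)} \left(-146\right) = \frac{1}{-5 - 3} \left(-146\right) = \frac{1}{-8} \left(-146\right) = \left(- \frac{1}{8}\right) \left(-146\right) = \frac{73}{4}$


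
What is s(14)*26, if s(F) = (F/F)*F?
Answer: 364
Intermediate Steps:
s(F) = F (s(F) = 1*F = F)
s(14)*26 = 14*26 = 364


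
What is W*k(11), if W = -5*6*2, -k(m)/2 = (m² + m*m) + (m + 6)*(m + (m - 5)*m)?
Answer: 186120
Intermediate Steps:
k(m) = -4*m² - 2*(6 + m)*(m + m*(-5 + m)) (k(m) = -2*((m² + m*m) + (m + 6)*(m + (m - 5)*m)) = -2*((m² + m²) + (6 + m)*(m + (-5 + m)*m)) = -2*(2*m² + (6 + m)*(m + m*(-5 + m))) = -4*m² - 2*(6 + m)*(m + m*(-5 + m)))
W = -60 (W = -30*2 = -60)
W*k(11) = -120*11*(24 - 1*11² - 4*11) = -120*11*(24 - 1*121 - 44) = -120*11*(24 - 121 - 44) = -120*11*(-141) = -60*(-3102) = 186120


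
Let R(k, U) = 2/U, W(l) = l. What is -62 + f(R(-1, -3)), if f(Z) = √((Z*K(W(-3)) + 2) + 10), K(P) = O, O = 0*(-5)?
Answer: -62 + 2*√3 ≈ -58.536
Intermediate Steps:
O = 0
K(P) = 0
f(Z) = 2*√3 (f(Z) = √((Z*0 + 2) + 10) = √((0 + 2) + 10) = √(2 + 10) = √12 = 2*√3)
-62 + f(R(-1, -3)) = -62 + 2*√3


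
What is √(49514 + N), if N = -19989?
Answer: 5*√1181 ≈ 171.83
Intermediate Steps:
√(49514 + N) = √(49514 - 19989) = √29525 = 5*√1181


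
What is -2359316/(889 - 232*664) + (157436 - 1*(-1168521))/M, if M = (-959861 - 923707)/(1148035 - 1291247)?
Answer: 808007190445529/8013483092 ≈ 1.0083e+5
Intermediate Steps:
M = 470892/35803 (M = -1883568/(-143212) = -1883568*(-1/143212) = 470892/35803 ≈ 13.152)
-2359316/(889 - 232*664) + (157436 - 1*(-1168521))/M = -2359316/(889 - 232*664) + (157436 - 1*(-1168521))/(470892/35803) = -2359316/(889 - 154048) + (157436 + 1168521)*(35803/470892) = -2359316/(-153159) + 1325957*(35803/470892) = -2359316*(-1/153159) + 47473238471/470892 = 2359316/153159 + 47473238471/470892 = 808007190445529/8013483092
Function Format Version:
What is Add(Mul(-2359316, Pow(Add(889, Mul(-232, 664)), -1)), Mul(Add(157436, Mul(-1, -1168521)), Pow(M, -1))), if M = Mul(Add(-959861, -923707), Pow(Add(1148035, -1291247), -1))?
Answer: Rational(808007190445529, 8013483092) ≈ 1.0083e+5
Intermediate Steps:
M = Rational(470892, 35803) (M = Mul(-1883568, Pow(-143212, -1)) = Mul(-1883568, Rational(-1, 143212)) = Rational(470892, 35803) ≈ 13.152)
Add(Mul(-2359316, Pow(Add(889, Mul(-232, 664)), -1)), Mul(Add(157436, Mul(-1, -1168521)), Pow(M, -1))) = Add(Mul(-2359316, Pow(Add(889, Mul(-232, 664)), -1)), Mul(Add(157436, Mul(-1, -1168521)), Pow(Rational(470892, 35803), -1))) = Add(Mul(-2359316, Pow(Add(889, -154048), -1)), Mul(Add(157436, 1168521), Rational(35803, 470892))) = Add(Mul(-2359316, Pow(-153159, -1)), Mul(1325957, Rational(35803, 470892))) = Add(Mul(-2359316, Rational(-1, 153159)), Rational(47473238471, 470892)) = Add(Rational(2359316, 153159), Rational(47473238471, 470892)) = Rational(808007190445529, 8013483092)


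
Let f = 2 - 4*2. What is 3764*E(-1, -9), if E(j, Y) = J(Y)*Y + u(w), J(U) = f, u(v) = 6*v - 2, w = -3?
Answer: 127976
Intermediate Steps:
f = -6 (f = 2 - 8 = -6)
u(v) = -2 + 6*v
J(U) = -6
E(j, Y) = -20 - 6*Y (E(j, Y) = -6*Y + (-2 + 6*(-3)) = -6*Y + (-2 - 18) = -6*Y - 20 = -20 - 6*Y)
3764*E(-1, -9) = 3764*(-20 - 6*(-9)) = 3764*(-20 + 54) = 3764*34 = 127976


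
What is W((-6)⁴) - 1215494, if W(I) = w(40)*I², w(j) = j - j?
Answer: -1215494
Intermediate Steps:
w(j) = 0
W(I) = 0 (W(I) = 0*I² = 0)
W((-6)⁴) - 1215494 = 0 - 1215494 = -1215494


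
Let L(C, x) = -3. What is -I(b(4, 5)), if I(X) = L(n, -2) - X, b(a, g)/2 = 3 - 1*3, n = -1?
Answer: 3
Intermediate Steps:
b(a, g) = 0 (b(a, g) = 2*(3 - 1*3) = 2*(3 - 3) = 2*0 = 0)
I(X) = -3 - X
-I(b(4, 5)) = -(-3 - 1*0) = -(-3 + 0) = -1*(-3) = 3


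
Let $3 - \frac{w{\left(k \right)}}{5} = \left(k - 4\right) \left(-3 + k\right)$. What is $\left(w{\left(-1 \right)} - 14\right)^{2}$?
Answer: $9801$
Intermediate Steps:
$w{\left(k \right)} = 15 - 5 \left(-4 + k\right) \left(-3 + k\right)$ ($w{\left(k \right)} = 15 - 5 \left(k - 4\right) \left(-3 + k\right) = 15 - 5 \left(-4 + k\right) \left(-3 + k\right)$)
$\left(w{\left(-1 \right)} - 14\right)^{2} = \left(\left(-45 - 5 \left(-1\right)^{2} + 35 \left(-1\right)\right) - 14\right)^{2} = \left(\left(-45 - 5 - 35\right) - 14\right)^{2} = \left(-85 - 14\right)^{2} = \left(-99\right)^{2} = 9801$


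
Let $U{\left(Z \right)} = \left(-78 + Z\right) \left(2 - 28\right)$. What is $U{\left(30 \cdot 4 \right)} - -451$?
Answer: $-641$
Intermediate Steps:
$U{\left(Z \right)} = 2028 - 26 Z$ ($U{\left(Z \right)} = \left(-78 + Z\right) \left(-26\right) = 2028 - 26 Z$)
$U{\left(30 \cdot 4 \right)} - -451 = \left(2028 - 26 \cdot 30 \cdot 4\right) - -451 = \left(2028 - 3120\right) + 451 = -1092 + 451 = -641$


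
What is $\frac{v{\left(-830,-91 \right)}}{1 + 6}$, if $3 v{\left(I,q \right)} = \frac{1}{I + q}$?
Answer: $- \frac{1}{19341} \approx -5.1704 \cdot 10^{-5}$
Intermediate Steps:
$v{\left(I,q \right)} = \frac{1}{3 \left(I + q\right)}$
$\frac{v{\left(-830,-91 \right)}}{1 + 6} = \frac{\frac{1}{3} \frac{1}{-830 - 91}}{1 + 6} = \frac{\frac{1}{3} \frac{1}{-921}}{7} = \frac{\frac{1}{3} \left(- \frac{1}{921}\right)}{7} = \frac{1}{7} \left(- \frac{1}{2763}\right) = - \frac{1}{19341}$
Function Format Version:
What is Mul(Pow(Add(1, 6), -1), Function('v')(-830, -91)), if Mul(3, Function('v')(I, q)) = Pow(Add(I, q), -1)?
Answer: Rational(-1, 19341) ≈ -5.1704e-5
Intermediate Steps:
Function('v')(I, q) = Mul(Rational(1, 3), Pow(Add(I, q), -1))
Mul(Pow(Add(1, 6), -1), Function('v')(-830, -91)) = Mul(Pow(Add(1, 6), -1), Mul(Rational(1, 3), Pow(Add(-830, -91), -1))) = Mul(Pow(7, -1), Mul(Rational(1, 3), Pow(-921, -1))) = Mul(Rational(1, 7), Mul(Rational(1, 3), Rational(-1, 921))) = Mul(Rational(1, 7), Rational(-1, 2763)) = Rational(-1, 19341)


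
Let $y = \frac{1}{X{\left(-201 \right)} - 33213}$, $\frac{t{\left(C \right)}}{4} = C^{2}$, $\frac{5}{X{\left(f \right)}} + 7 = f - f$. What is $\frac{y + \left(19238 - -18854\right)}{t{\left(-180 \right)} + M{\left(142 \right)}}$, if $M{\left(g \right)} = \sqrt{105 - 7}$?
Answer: $\frac{35867762381250}{122032499767981} - \frac{61993663375 \sqrt{2}}{3905039992575392} \approx 0.2939$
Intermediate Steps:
$X{\left(f \right)} = - \frac{5}{7}$ ($X{\left(f \right)} = \frac{5}{-7 + \left(f - f\right)} = \frac{5}{-7 + 0} = \frac{5}{-7} = 5 \left(- \frac{1}{7}\right) = - \frac{5}{7}$)
$M{\left(g \right)} = 7 \sqrt{2}$ ($M{\left(g \right)} = \sqrt{98} = 7 \sqrt{2}$)
$t{\left(C \right)} = 4 C^{2}$
$y = - \frac{7}{232496}$ ($y = \frac{1}{- \frac{5}{7} - 33213} = \frac{1}{- \frac{232496}{7}} = - \frac{7}{232496} \approx -3.0108 \cdot 10^{-5}$)
$\frac{y + \left(19238 - -18854\right)}{t{\left(-180 \right)} + M{\left(142 \right)}} = \frac{- \frac{7}{232496} + \left(19238 - -18854\right)}{4 \left(-180\right)^{2} + 7 \sqrt{2}} = \frac{- \frac{7}{232496} + \left(19238 + 18854\right)}{4 \cdot 32400 + 7 \sqrt{2}} = \frac{- \frac{7}{232496} + 38092}{129600 + 7 \sqrt{2}} = \frac{8856237625}{232496 \left(129600 + 7 \sqrt{2}\right)}$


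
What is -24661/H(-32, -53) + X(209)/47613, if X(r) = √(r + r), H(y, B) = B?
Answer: 24661/53 + √418/47613 ≈ 465.30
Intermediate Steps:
X(r) = √2*√r (X(r) = √(2*r) = √2*√r)
-24661/H(-32, -53) + X(209)/47613 = -24661/(-53) + (√2*√209)/47613 = -24661*(-1/53) + √418*(1/47613) = 24661/53 + √418/47613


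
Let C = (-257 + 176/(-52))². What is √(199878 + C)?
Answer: √45237607/13 ≈ 517.38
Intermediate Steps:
C = 11458225/169 (C = (-257 + 176*(-1/52))² = (-257 - 44/13)² = (-3385/13)² = 11458225/169 ≈ 67800.)
√(199878 + C) = √(199878 + 11458225/169) = √(45237607/169) = √45237607/13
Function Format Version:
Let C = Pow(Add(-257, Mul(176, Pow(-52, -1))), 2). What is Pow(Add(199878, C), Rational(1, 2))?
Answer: Mul(Rational(1, 13), Pow(45237607, Rational(1, 2))) ≈ 517.38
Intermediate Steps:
C = Rational(11458225, 169) (C = Pow(Add(-257, Mul(176, Rational(-1, 52))), 2) = Pow(Add(-257, Rational(-44, 13)), 2) = Pow(Rational(-3385, 13), 2) = Rational(11458225, 169) ≈ 67800.)
Pow(Add(199878, C), Rational(1, 2)) = Pow(Add(199878, Rational(11458225, 169)), Rational(1, 2)) = Pow(Rational(45237607, 169), Rational(1, 2)) = Mul(Rational(1, 13), Pow(45237607, Rational(1, 2)))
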